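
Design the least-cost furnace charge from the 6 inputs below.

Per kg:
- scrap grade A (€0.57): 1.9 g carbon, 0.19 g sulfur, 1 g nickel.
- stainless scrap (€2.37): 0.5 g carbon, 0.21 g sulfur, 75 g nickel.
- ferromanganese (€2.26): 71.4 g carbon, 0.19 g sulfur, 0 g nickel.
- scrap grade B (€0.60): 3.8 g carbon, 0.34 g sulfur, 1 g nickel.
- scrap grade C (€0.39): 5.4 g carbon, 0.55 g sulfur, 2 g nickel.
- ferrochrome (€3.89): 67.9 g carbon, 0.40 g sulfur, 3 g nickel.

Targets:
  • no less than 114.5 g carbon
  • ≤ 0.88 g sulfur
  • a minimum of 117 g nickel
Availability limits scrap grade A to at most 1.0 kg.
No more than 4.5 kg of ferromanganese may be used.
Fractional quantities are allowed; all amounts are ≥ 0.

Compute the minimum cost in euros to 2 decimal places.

€7.30

Let x1 = kg of scrap grade A, x2 = kg of stainless scrap, x3 = kg of ferromanganese, x4 = kg of scrap grade B, x5 = kg of scrap grade C, x6 = kg of ferrochrome.
Minimise 0.57x1 + 2.37x2 + 2.26x3 + 0.6x4 + 0.39x5 + 3.89x6 subject to:
  1.9x1 + 0.5x2 + 71.4x3 + 3.8x4 + 5.4x5 + 67.9x6 ≥ 114.5   (carbon)
  0.19x1 + 0.21x2 + 0.19x3 + 0.34x4 + 0.55x5 + 0.4x6 ≤ 0.88   (sulfur)
  1x1 + 75x2 + 1x4 + 2x5 + 3x6 ≥ 117   (nickel)
  x1 ≤ 1
  x3 ≤ 4.5
  x1, x2, x3, x4, x5, x6 ≥ 0.
The optimal basis is {stainless scrap, ferromanganese}; scrap grade A, scrap grade B, scrap grade C, ferrochrome drop out. There the carbon and nickel constraints are tight.
That vertex is x2 = 1.56, x3 = 1.593.
Cost = 2.37·1.56 + 2.26·1.593 = 7.2974.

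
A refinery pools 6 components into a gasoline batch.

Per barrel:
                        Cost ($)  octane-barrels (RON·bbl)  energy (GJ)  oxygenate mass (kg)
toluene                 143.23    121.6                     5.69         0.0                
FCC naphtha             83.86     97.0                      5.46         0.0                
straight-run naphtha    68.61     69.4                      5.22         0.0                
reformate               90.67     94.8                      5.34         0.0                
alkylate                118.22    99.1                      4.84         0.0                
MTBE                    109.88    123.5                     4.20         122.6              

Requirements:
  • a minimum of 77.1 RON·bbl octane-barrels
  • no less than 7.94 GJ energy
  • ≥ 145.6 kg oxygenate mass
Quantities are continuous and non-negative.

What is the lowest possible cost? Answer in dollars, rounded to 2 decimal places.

Treat it as an LP. Let x1 = barrels of toluene, x2 = barrels of FCC naphtha, x3 = barrels of straight-run naphtha, x4 = barrels of reformate, x5 = barrels of alkylate, x6 = barrels of MTBE.
Minimize 143.23x1 + 83.86x2 + 68.61x3 + 90.67x4 + 118.22x5 + 109.88x6 with:
  121.6x1 + 97x2 + 69.4x3 + 94.8x4 + 99.1x5 + 123.5x6 ≥ 77.1   (octane-barrels)
  5.69x1 + 5.46x2 + 5.22x3 + 5.34x4 + 4.84x5 + 4.2x6 ≥ 7.94   (energy)
  122.6x6 ≥ 145.6   (oxygenate mass)
  x1, x2, x3, x4, x5, x6 ≥ 0.
The optimal basis is {straight-run naphtha, MTBE}; toluene, FCC naphtha, reformate, alkylate drop out. There the energy and oxygenate mass constraints are tight.
Solving gives x3 = 0.56553, x6 = 1.1876.
Total cost: 68.61·0.56553 + 109.88·1.1876 = 169.2945.

$169.29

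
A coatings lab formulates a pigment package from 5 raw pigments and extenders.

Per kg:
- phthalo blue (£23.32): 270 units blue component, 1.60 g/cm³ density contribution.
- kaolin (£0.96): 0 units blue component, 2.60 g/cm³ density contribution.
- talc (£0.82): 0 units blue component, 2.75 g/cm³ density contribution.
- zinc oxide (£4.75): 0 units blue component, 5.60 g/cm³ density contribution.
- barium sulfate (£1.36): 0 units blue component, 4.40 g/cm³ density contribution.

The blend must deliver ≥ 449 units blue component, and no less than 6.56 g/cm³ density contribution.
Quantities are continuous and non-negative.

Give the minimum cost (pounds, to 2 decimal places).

£39.94

Treat it as an LP. Let x1 = kg of phthalo blue, x2 = kg of kaolin, x3 = kg of talc, x4 = kg of zinc oxide, x5 = kg of barium sulfate.
Minimize 23.32x1 + 0.96x2 + 0.82x3 + 4.75x4 + 1.36x5 s.t.:
  270x1 ≥ 449   (blue component)
  1.6x1 + 2.6x2 + 2.75x3 + 5.6x4 + 4.4x5 ≥ 6.56   (density contribution)
  x1, x2, x3, x4, x5 ≥ 0.
The minimum-cost mix takes nothing from kaolin, zinc oxide, barium sulfate — only phthalo blue, talc. Binding constraints: blue component and density contribution.
So phthalo blue = 1.663 kg, talc = 1.418 kg.
Hence cost = 23.32·1.663 + 0.82·1.418 = £39.9439.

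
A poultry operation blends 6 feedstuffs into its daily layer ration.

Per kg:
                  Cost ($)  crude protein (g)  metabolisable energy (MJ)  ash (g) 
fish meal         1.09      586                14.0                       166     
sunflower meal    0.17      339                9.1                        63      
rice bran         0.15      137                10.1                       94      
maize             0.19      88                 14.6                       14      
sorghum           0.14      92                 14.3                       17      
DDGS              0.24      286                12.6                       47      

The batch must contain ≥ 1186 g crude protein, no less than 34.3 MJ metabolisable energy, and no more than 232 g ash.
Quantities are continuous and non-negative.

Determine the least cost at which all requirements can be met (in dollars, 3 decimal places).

$0.614

Treat it as an LP. Let x1 = kg of fish meal, x2 = kg of sunflower meal, x3 = kg of rice bran, x4 = kg of maize, x5 = kg of sorghum, x6 = kg of DDGS.
Minimize 1.09x1 + 0.17x2 + 0.15x3 + 0.19x4 + 0.14x5 + 0.24x6 with:
  586x1 + 339x2 + 137x3 + 88x4 + 92x5 + 286x6 ≥ 1186   (crude protein)
  14x1 + 9.1x2 + 10.1x3 + 14.6x4 + 14.3x5 + 12.6x6 ≥ 34.3   (metabolisable energy)
  166x1 + 63x2 + 94x3 + 14x4 + 17x5 + 47x6 ≤ 232   (ash)
  x1, x2, x3, x4, x5, x6 ≥ 0.
The cheapest feasible vertex uses only sunflower meal, sorghum; fish meal, rice bran, maize, DDGS are not used. Binding constraints: crude protein and metabolisable energy.
That vertex is x2 = 3.442, x5 = 0.2082.
Cost = 0.17·3.442 + 0.14·0.2082 = 0.61429.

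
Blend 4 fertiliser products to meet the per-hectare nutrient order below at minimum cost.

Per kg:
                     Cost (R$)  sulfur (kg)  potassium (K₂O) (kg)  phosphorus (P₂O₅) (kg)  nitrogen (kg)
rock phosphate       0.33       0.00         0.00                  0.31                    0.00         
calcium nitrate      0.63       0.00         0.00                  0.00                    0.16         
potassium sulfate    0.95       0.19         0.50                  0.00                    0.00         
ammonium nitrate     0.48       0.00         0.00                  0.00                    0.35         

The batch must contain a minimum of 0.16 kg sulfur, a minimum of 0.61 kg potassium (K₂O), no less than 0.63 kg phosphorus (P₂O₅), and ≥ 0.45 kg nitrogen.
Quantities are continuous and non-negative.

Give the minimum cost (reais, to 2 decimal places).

Let x1 = kg of rock phosphate, x2 = kg of calcium nitrate, x3 = kg of potassium sulfate, x4 = kg of ammonium nitrate.
min 0.33x1 + 0.63x2 + 0.95x3 + 0.48x4 subject to:
  0.19x3 ≥ 0.16   (sulfur)
  0.5x3 ≥ 0.61   (potassium (K₂O))
  0.31x1 ≥ 0.63   (phosphorus (P₂O₅))
  0.16x2 + 0.35x4 ≥ 0.45   (nitrogen)
  x1, x2, x3, x4 ≥ 0.
The cheapest feasible vertex uses only rock phosphate, potassium sulfate, ammonium nitrate; calcium nitrate is not used. Binding constraints: potassium (K₂O), phosphorus (P₂O₅), nitrogen.
So rock phosphate = 2.032 kg, potassium sulfate = 1.22 kg, ammonium nitrate = 1.286 kg.
Objective = 0.33·2.032 + 0.95·1.22 + 0.48·1.286 = 2.4468.

R$2.45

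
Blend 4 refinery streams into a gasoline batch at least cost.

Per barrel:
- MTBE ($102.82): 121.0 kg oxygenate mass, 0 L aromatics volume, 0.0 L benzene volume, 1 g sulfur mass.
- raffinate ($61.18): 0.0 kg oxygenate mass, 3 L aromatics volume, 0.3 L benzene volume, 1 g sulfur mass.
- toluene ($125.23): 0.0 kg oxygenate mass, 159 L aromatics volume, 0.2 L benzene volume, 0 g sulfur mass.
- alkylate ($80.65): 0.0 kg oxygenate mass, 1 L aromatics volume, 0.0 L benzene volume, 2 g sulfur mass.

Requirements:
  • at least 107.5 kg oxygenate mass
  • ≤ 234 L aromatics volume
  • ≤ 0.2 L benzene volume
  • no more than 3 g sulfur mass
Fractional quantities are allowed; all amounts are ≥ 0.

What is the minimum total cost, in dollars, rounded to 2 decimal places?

$91.35

Let x1 = barrels of MTBE, x2 = barrels of raffinate, x3 = barrels of toluene, x4 = barrels of alkylate.
Minimize 102.82x1 + 61.18x2 + 125.23x3 + 80.65x4 s.t.:
  121x1 ≥ 107.5   (oxygenate mass)
  3x2 + 159x3 + 1x4 ≤ 234   (aromatics volume)
  0.3x2 + 0.2x3 ≤ 0.2   (benzene volume)
  1x1 + 1x2 + 2x4 ≤ 3   (sulfur mass)
  x1, x2, x3, x4 ≥ 0.
The optimal basis is {MTBE}; raffinate, toluene, alkylate drop out. Binding constraint: oxygenate mass.
That vertex is x1 = 0.8884.
Total cost: 102.82·0.8884 = 91.3453.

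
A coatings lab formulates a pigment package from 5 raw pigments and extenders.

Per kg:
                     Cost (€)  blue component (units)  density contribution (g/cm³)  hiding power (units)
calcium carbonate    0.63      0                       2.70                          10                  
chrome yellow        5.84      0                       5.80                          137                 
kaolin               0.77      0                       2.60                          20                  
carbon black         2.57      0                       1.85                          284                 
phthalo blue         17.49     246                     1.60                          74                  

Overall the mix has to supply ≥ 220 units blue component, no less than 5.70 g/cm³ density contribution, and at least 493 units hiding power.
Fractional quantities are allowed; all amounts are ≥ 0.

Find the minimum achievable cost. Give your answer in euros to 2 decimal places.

Let x1 = kg of calcium carbonate, x2 = kg of chrome yellow, x3 = kg of kaolin, x4 = kg of carbon black, x5 = kg of phthalo blue.
min 0.63x1 + 5.84x2 + 0.77x3 + 2.57x4 + 17.49x5 subject to:
  246x5 ≥ 220   (blue component)
  2.7x1 + 5.8x2 + 2.6x3 + 1.85x4 + 1.6x5 ≥ 5.7   (density contribution)
  10x1 + 137x2 + 20x3 + 284x4 + 74x5 ≥ 493   (hiding power)
  x1, x2, x3, x4, x5 ≥ 0.
The optimal basis is {calcium carbonate, carbon black, phthalo blue}; chrome yellow, kaolin drop out. There the blue component, density contribution, hiding power constraints are tight.
That vertex is x1 = 0.565, x4 = 1.483, x5 = 0.8943.
Cost = 0.63·0.565 + 2.57·1.483 + 17.49·0.8943 = 19.8086.

€19.81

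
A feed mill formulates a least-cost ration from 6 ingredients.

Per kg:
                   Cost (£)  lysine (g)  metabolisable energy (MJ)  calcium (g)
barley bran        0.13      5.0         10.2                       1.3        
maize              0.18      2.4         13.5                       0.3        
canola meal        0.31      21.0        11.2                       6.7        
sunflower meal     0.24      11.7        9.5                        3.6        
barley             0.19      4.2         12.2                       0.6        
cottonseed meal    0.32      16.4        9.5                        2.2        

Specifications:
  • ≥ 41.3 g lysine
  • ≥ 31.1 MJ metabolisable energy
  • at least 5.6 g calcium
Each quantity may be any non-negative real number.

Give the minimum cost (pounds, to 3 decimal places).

This is a linear program. Let x1 = kg of barley bran, x2 = kg of maize, x3 = kg of canola meal, x4 = kg of sunflower meal, x5 = kg of barley, x6 = kg of cottonseed meal.
Minimize 0.13x1 + 0.18x2 + 0.31x3 + 0.24x4 + 0.19x5 + 0.32x6 with:
  5x1 + 2.4x2 + 21x3 + 11.7x4 + 4.2x5 + 16.4x6 ≥ 41.3   (lysine)
  10.2x1 + 13.5x2 + 11.2x3 + 9.5x4 + 12.2x5 + 9.5x6 ≥ 31.1   (metabolisable energy)
  1.3x1 + 0.3x2 + 6.7x3 + 3.6x4 + 0.6x5 + 2.2x6 ≥ 5.6   (calcium)
  x1, x2, x3, x4, x5, x6 ≥ 0.
The cheapest feasible vertex uses only barley bran, canola meal; maize, sunflower meal, barley, cottonseed meal are not used. The lysine and metabolisable energy requirements are met with equality.
Optimal quantities: barley bran = 1.204 kg, canola meal = 1.68 kg.
Cost = 0.13·1.204 + 0.31·1.68 = 0.67732.

£0.677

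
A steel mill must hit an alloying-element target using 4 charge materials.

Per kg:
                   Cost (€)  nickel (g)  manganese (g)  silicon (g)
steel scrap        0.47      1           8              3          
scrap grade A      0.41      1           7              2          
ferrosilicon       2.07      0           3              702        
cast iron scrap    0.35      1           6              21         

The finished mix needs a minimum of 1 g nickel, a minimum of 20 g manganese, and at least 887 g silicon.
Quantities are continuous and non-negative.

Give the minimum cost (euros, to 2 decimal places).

€3.41

Set it up as a linear program. Let x1 = kg of steel scrap, x2 = kg of scrap grade A, x3 = kg of ferrosilicon, x4 = kg of cast iron scrap.
min 0.47x1 + 0.41x2 + 2.07x3 + 0.35x4 s.t.:
  1x1 + 1x2 + 1x4 ≥ 1   (nickel)
  8x1 + 7x2 + 3x3 + 6x4 ≥ 20   (manganese)
  3x1 + 2x2 + 702x3 + 21x4 ≥ 887   (silicon)
  x1, x2, x3, x4 ≥ 0.
At the optimum only ferrosilicon, cast iron scrap are positive (steel scrap, scrap grade A = 0). The manganese and silicon requirements are met with equality.
Solving gives x3 = 1.1815, x4 = 2.7426.
Total cost: 2.07·1.1815 + 0.35·2.7426 = 3.4056.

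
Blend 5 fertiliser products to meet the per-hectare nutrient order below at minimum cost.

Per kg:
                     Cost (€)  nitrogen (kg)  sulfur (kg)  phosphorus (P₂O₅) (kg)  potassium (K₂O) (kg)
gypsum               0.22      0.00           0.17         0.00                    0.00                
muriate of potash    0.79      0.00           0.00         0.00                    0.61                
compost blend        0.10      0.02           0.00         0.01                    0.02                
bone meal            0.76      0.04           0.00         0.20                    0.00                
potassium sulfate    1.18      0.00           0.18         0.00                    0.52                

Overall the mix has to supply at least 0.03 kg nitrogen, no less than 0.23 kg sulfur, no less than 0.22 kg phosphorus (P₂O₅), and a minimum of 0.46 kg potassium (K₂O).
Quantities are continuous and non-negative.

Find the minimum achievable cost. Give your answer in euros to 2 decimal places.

Let x1 = kg of gypsum, x2 = kg of muriate of potash, x3 = kg of compost blend, x4 = kg of bone meal, x5 = kg of potassium sulfate.
Minimise 0.22x1 + 0.79x2 + 0.1x3 + 0.76x4 + 1.18x5 s.t.:
  0.02x3 + 0.04x4 ≥ 0.03   (nitrogen)
  0.17x1 + 0.18x5 ≥ 0.23   (sulfur)
  0.01x3 + 0.2x4 ≥ 0.22   (phosphorus (P₂O₅))
  0.61x2 + 0.02x3 + 0.52x5 ≥ 0.46   (potassium (K₂O))
  x1, x2, x3, x4, x5 ≥ 0.
The optimal basis is {gypsum, muriate of potash, bone meal}; compost blend, potassium sulfate drop out. The sulfur, phosphorus (P₂O₅), potassium (K₂O) requirements are met with equality.
So gypsum = 1.353 kg, muriate of potash = 0.7541 kg, bone meal = 1.1 kg.
Total cost: 0.22·1.353 + 0.79·0.7541 + 0.76·1.1 = 1.7294.

€1.73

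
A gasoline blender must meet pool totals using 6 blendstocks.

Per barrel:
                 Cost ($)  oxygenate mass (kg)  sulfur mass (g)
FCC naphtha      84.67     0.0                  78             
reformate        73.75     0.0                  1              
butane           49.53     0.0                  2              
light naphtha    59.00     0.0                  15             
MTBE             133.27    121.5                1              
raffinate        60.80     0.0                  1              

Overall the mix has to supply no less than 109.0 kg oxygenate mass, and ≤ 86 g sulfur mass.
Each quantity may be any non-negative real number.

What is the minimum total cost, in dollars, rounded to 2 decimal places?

This is a linear program. Let x1 = barrels of FCC naphtha, x2 = barrels of reformate, x3 = barrels of butane, x4 = barrels of light naphtha, x5 = barrels of MTBE, x6 = barrels of raffinate.
min 84.67x1 + 73.75x2 + 49.53x3 + 59x4 + 133.27x5 + 60.8x6 s.t.:
  121.5x5 ≥ 109   (oxygenate mass)
  78x1 + 1x2 + 2x3 + 15x4 + 1x5 + 1x6 ≤ 86   (sulfur mass)
  x1, x2, x3, x4, x5, x6 ≥ 0.
At the optimum only MTBE is positive (FCC naphtha, reformate, butane, light naphtha, raffinate = 0). The oxygenate mass requirement is met with equality.
Solving gives x5 = 0.8971.
Hence cost = 133.27·0.8971 = $119.5565.

$119.56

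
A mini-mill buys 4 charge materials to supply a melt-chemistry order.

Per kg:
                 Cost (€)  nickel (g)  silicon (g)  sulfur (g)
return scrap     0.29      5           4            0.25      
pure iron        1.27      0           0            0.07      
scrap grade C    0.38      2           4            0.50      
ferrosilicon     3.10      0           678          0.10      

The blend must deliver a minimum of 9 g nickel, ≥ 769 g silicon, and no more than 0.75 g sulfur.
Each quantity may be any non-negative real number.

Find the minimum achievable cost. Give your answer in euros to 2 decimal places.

Let x1 = kg of return scrap, x2 = kg of pure iron, x3 = kg of scrap grade C, x4 = kg of ferrosilicon.
Minimize 0.29x1 + 1.27x2 + 0.38x3 + 3.1x4 subject to:
  5x1 + 2x3 ≥ 9   (nickel)
  4x1 + 4x3 + 678x4 ≥ 769   (silicon)
  0.25x1 + 0.07x2 + 0.5x3 + 0.1x4 ≤ 0.75   (sulfur)
  x1, x2, x3, x4 ≥ 0.
The optimal basis is {return scrap, ferrosilicon}; pure iron, scrap grade C drop out. Binding constraints: nickel and silicon.
So return scrap = 1.8 kg, ferrosilicon = 1.124 kg.
Cost = 0.29·1.8 + 3.1·1.124 = 4.0064.

€4.01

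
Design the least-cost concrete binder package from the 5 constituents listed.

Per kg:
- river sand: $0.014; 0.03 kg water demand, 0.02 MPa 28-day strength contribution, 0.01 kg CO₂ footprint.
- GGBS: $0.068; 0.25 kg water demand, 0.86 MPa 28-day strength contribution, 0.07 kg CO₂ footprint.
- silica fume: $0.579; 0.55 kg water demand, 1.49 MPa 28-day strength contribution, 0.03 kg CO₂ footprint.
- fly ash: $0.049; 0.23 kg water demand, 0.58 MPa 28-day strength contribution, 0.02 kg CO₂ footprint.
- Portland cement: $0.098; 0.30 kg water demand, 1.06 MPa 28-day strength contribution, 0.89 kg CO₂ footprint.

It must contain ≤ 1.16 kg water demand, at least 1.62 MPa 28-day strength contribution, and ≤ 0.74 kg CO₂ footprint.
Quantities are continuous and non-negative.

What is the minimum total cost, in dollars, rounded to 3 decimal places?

$0.128

Treat it as an LP. Let x1 = kg of river sand, x2 = kg of GGBS, x3 = kg of silica fume, x4 = kg of fly ash, x5 = kg of Portland cement.
Minimise 0.014x1 + 0.068x2 + 0.579x3 + 0.049x4 + 0.098x5 with:
  0.03x1 + 0.25x2 + 0.55x3 + 0.23x4 + 0.3x5 ≤ 1.16   (water demand)
  0.02x1 + 0.86x2 + 1.49x3 + 0.58x4 + 1.06x5 ≥ 1.62   (28-day strength contribution)
  0.01x1 + 0.07x2 + 0.03x3 + 0.02x4 + 0.89x5 ≤ 0.74   (CO₂ footprint)
  x1, x2, x3, x4, x5 ≥ 0.
The optimal basis is {GGBS}; river sand, silica fume, fly ash, Portland cement drop out. Binding constraint: 28-day strength contribution.
That vertex is x2 = 1.884.
Total cost: 0.068·1.884 = 0.12811.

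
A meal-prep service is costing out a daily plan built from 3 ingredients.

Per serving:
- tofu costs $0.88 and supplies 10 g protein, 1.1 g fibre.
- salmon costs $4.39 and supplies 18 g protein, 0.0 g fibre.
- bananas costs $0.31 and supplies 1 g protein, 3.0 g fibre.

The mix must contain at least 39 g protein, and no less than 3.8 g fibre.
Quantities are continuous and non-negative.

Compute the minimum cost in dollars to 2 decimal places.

$3.43

Treat it as an LP. Let x1 = servings of tofu, x2 = servings of salmon, x3 = servings of bananas.
Minimize 0.88x1 + 4.39x2 + 0.31x3 with:
  10x1 + 18x2 + 1x3 ≥ 39   (protein)
  1.1x1 + 3x3 ≥ 3.8   (fibre)
  x1, x2, x3 ≥ 0.
The cheapest feasible vertex uses only tofu; salmon, bananas are not used. Binding constraint: protein.
That vertex is x1 = 3.9.
Total cost: 0.88·3.9 = 3.4320.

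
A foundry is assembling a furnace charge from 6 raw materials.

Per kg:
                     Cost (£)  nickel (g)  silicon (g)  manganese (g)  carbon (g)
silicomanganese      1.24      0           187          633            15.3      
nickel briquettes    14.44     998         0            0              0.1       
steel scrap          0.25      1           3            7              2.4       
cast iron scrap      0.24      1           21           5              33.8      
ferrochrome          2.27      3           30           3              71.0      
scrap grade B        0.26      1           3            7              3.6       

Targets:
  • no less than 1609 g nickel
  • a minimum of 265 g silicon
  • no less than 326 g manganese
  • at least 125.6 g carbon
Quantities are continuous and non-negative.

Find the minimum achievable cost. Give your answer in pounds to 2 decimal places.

Let x1 = kg of silicomanganese, x2 = kg of nickel briquettes, x3 = kg of steel scrap, x4 = kg of cast iron scrap, x5 = kg of ferrochrome, x6 = kg of scrap grade B.
Minimize 1.24x1 + 14.44x2 + 0.25x3 + 0.24x4 + 2.27x5 + 0.26x6 subject to:
  998x2 + 1x3 + 1x4 + 3x5 + 1x6 ≥ 1609   (nickel)
  187x1 + 3x3 + 21x4 + 30x5 + 3x6 ≥ 265   (silicon)
  633x1 + 7x3 + 5x4 + 3x5 + 7x6 ≥ 326   (manganese)
  15.3x1 + 0.1x2 + 2.4x3 + 33.8x4 + 71x5 + 3.6x6 ≥ 125.6   (carbon)
  x1, x2, x3, x4, x5, x6 ≥ 0.
The cheapest feasible vertex uses only silicomanganese, nickel briquettes, cast iron scrap; steel scrap, ferrochrome, scrap grade B are not used. Binding constraints: nickel, silicon, carbon.
That vertex is x1 = 1.054, x2 = 1.609, x4 = 3.234.
Cost = 1.24·1.054 + 14.44·1.609 + 0.24·3.234 = 25.3171.

£25.32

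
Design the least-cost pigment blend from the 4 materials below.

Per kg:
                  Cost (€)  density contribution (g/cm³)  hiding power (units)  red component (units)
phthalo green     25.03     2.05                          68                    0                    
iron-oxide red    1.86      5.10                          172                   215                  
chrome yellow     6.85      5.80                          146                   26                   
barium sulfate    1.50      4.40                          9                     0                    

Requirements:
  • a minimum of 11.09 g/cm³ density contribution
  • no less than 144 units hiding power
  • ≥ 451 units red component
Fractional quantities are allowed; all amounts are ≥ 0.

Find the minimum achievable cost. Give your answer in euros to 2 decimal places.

€4.04

Let x1 = kg of phthalo green, x2 = kg of iron-oxide red, x3 = kg of chrome yellow, x4 = kg of barium sulfate.
min 25.03x1 + 1.86x2 + 6.85x3 + 1.5x4 s.t.:
  2.05x1 + 5.1x2 + 5.8x3 + 4.4x4 ≥ 11.09   (density contribution)
  68x1 + 172x2 + 146x3 + 9x4 ≥ 144   (hiding power)
  215x2 + 26x3 ≥ 451   (red component)
  x1, x2, x3, x4 ≥ 0.
The optimal basis is {iron-oxide red, barium sulfate}; phthalo green, chrome yellow drop out. There the density contribution and red component constraints are tight.
Optimal quantities: iron-oxide red = 2.098 kg, barium sulfate = 0.08906 kg.
Cost = 1.86·2.098 + 1.5·0.08906 = 4.0359.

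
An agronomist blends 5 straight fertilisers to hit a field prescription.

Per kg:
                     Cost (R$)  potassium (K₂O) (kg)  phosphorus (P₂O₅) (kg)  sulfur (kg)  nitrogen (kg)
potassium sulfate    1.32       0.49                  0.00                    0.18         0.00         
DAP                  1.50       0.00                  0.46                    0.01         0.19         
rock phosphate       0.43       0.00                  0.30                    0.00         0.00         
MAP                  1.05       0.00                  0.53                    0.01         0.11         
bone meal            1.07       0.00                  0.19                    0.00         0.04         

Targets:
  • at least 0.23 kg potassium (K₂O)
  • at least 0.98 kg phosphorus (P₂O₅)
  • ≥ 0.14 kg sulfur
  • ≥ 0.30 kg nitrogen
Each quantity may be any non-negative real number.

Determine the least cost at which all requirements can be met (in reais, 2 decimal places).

Treat it as an LP. Let x1 = kg of potassium sulfate, x2 = kg of DAP, x3 = kg of rock phosphate, x4 = kg of MAP, x5 = kg of bone meal.
Minimize 1.32x1 + 1.5x2 + 0.43x3 + 1.05x4 + 1.07x5 s.t.:
  0.49x1 ≥ 0.23   (potassium (K₂O))
  0.46x2 + 0.3x3 + 0.53x4 + 0.19x5 ≥ 0.98   (phosphorus (P₂O₅))
  0.18x1 + 0.01x2 + 0.01x4 ≥ 0.14   (sulfur)
  0.19x2 + 0.11x4 + 0.04x5 ≥ 0.3   (nitrogen)
  x1, x2, x3, x4, x5 ≥ 0.
The optimal basis is {potassium sulfate, DAP, MAP}; rock phosphate, bone meal drop out. Binding constraints: phosphorus (P₂O₅), sulfur, nitrogen.
Solving gives x1 = 0.6676, x2 = 1.022, x4 = 0.9621.
Hence cost = 1.32·0.6676 + 1.5·1.022 + 1.05·0.9621 = R$3.4244.

R$3.42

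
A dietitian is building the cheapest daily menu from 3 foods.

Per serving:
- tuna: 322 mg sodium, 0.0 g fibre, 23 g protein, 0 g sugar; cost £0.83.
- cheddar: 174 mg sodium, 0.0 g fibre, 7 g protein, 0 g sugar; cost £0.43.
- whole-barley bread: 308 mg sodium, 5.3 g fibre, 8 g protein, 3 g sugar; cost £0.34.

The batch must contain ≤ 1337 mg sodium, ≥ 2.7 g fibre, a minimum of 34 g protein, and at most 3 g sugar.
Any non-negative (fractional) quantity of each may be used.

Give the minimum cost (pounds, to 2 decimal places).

£1.25

This is a linear program. Let x1 = servings of tuna, x2 = servings of cheddar, x3 = servings of whole-barley bread.
min 0.83x1 + 0.43x2 + 0.34x3 with:
  322x1 + 174x2 + 308x3 ≤ 1337   (sodium)
  5.3x3 ≥ 2.7   (fibre)
  23x1 + 7x2 + 8x3 ≥ 34   (protein)
  3x3 ≤ 3   (sugar)
  x1, x2, x3 ≥ 0.
At the optimum only tuna, whole-barley bread are positive (cheddar = 0). Binding constraints: fibre and protein.
Solving gives x1 = 1.301, x3 = 0.5094.
Hence cost = 0.83·1.301 + 0.34·0.5094 = £1.2530.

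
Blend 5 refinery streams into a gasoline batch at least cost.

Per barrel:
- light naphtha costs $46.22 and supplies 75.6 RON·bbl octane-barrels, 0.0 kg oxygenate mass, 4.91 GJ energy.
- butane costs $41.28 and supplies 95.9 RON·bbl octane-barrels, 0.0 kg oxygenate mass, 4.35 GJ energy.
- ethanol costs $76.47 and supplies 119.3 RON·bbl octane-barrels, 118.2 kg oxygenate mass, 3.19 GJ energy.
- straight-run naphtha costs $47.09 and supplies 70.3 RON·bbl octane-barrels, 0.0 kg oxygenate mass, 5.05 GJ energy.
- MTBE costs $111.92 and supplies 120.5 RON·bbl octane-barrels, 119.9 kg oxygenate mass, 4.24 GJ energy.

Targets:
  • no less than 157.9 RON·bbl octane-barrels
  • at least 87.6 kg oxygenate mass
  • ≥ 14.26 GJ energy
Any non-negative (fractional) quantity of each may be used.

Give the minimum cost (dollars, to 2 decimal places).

$167.60

Treat it as an LP. Let x1 = barrels of light naphtha, x2 = barrels of butane, x3 = barrels of ethanol, x4 = barrels of straight-run naphtha, x5 = barrels of MTBE.
Minimise 46.22x1 + 41.28x2 + 76.47x3 + 47.09x4 + 111.92x5 subject to:
  75.6x1 + 95.9x2 + 119.3x3 + 70.3x4 + 120.5x5 ≥ 157.9   (octane-barrels)
  118.2x3 + 119.9x5 ≥ 87.6   (oxygenate mass)
  4.91x1 + 4.35x2 + 3.19x3 + 5.05x4 + 4.24x5 ≥ 14.26   (energy)
  x1, x2, x3, x4, x5 ≥ 0.
The minimum-cost mix takes nothing from light naphtha, butane, MTBE — only ethanol, straight-run naphtha. There the oxygenate mass and energy constraints are tight.
So ethanol = 0.74112 barrels, straight-run naphtha = 2.3556 barrels.
Hence cost = 76.47·0.74112 + 47.09·2.3556 = $167.5987.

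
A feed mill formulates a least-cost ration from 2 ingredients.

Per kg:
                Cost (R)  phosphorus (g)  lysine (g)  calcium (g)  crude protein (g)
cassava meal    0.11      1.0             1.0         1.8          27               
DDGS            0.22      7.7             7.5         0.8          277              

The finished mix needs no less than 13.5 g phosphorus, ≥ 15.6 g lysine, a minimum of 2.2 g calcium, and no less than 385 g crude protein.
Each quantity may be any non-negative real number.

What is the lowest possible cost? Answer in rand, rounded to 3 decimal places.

Let x1 = kg of cassava meal, x2 = kg of DDGS.
min 0.11x1 + 0.22x2 s.t.:
  1x1 + 7.7x2 ≥ 13.5   (phosphorus)
  1x1 + 7.5x2 ≥ 15.6   (lysine)
  1.8x1 + 0.8x2 ≥ 2.2   (calcium)
  27x1 + 277x2 ≥ 385   (crude protein)
  x1, x2 ≥ 0.
Both inputs are positive at the optimum. There the lysine and calcium constraints are tight.
Solving gives x1 = 0.3165, x2 = 2.038.
Hence cost = 0.11·0.3165 + 0.22·2.038 = R0.48318.

R0.483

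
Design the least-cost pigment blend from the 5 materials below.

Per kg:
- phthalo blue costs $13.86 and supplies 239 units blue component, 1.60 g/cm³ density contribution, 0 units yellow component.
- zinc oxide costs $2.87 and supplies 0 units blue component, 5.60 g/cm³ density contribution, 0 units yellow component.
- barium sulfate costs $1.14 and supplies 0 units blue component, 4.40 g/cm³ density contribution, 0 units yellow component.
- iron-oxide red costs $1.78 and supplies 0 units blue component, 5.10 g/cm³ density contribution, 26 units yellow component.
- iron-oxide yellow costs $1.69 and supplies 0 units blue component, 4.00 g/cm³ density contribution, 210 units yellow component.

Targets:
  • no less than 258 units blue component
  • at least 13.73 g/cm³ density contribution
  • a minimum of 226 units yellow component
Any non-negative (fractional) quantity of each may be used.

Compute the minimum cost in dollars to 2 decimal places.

Let x1 = kg of phthalo blue, x2 = kg of zinc oxide, x3 = kg of barium sulfate, x4 = kg of iron-oxide red, x5 = kg of iron-oxide yellow.
min 13.86x1 + 2.87x2 + 1.14x3 + 1.78x4 + 1.69x5 with:
  239x1 ≥ 258   (blue component)
  1.6x1 + 5.6x2 + 4.4x3 + 5.1x4 + 4x5 ≥ 13.73   (density contribution)
  26x4 + 210x5 ≥ 226   (yellow component)
  x1, x2, x3, x4, x5 ≥ 0.
At the optimum only phthalo blue, barium sulfate, iron-oxide yellow are positive (zinc oxide, iron-oxide red = 0). There the blue component, density contribution, yellow component constraints are tight.
Optimal quantities: phthalo blue = 1.0795 kg, barium sulfate = 1.7496 kg, iron-oxide yellow = 1.0762 kg.
Total cost: 13.86·1.0795 + 1.14·1.7496 + 1.69·1.0762 = 18.7752.

$18.78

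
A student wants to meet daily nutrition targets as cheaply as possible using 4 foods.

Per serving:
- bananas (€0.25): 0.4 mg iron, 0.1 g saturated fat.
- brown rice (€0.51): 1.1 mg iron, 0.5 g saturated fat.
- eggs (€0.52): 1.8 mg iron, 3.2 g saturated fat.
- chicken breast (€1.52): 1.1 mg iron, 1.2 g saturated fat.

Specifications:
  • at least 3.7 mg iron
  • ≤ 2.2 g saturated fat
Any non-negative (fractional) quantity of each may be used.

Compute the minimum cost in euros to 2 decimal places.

€1.65

Let x1 = servings of bananas, x2 = servings of brown rice, x3 = servings of eggs, x4 = servings of chicken breast.
Minimise 0.25x1 + 0.51x2 + 0.52x3 + 1.52x4 with:
  0.4x1 + 1.1x2 + 1.8x3 + 1.1x4 ≥ 3.7   (iron)
  0.1x1 + 0.5x2 + 3.2x3 + 1.2x4 ≤ 2.2   (saturated fat)
  x1, x2, x3, x4 ≥ 0.
The cheapest feasible vertex uses only brown rice, eggs; bananas, chicken breast are not used. Binding constraints: iron and saturated fat.
That vertex is x2 = 3.008, x3 = 0.2176.
Cost = 0.51·3.008 + 0.52·0.2176 = 1.6472.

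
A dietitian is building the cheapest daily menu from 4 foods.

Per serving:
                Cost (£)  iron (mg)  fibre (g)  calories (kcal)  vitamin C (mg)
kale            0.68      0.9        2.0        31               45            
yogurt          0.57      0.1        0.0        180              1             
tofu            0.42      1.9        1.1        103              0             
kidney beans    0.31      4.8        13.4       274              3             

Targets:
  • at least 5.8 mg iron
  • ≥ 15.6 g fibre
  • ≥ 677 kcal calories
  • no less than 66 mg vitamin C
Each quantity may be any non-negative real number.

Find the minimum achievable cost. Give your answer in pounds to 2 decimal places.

This is a linear program. Let x1 = servings of kale, x2 = servings of yogurt, x3 = servings of tofu, x4 = servings of kidney beans.
min 0.68x1 + 0.57x2 + 0.42x3 + 0.31x4 with:
  0.9x1 + 0.1x2 + 1.9x3 + 4.8x4 ≥ 5.8   (iron)
  2x1 + 1.1x3 + 13.4x4 ≥ 15.6   (fibre)
  31x1 + 180x2 + 103x3 + 274x4 ≥ 677   (calories)
  45x1 + 1x2 + 3x4 ≥ 66   (vitamin C)
  x1, x2, x3, x4 ≥ 0.
At the optimum only kale, kidney beans are positive (yogurt, tofu = 0). The calories and vitamin C requirements are met with equality.
Solving gives x1 = 1.312, x4 = 2.322.
Total cost: 0.68·1.312 + 0.31·2.322 = 1.6120.

£1.61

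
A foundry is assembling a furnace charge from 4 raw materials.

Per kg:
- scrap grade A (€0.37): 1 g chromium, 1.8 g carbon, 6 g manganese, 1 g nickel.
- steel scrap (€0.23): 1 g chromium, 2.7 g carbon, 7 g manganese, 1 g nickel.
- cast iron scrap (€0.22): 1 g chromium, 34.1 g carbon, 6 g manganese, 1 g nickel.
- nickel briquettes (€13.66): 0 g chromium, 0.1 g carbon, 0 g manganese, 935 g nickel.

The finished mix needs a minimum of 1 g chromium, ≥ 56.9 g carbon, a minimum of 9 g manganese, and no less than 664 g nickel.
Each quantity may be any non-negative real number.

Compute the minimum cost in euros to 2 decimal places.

This is a linear program. Let x1 = kg of scrap grade A, x2 = kg of steel scrap, x3 = kg of cast iron scrap, x4 = kg of nickel briquettes.
min 0.37x1 + 0.23x2 + 0.22x3 + 13.66x4 with:
  1x1 + 1x2 + 1x3 ≥ 1   (chromium)
  1.8x1 + 2.7x2 + 34.1x3 + 0.1x4 ≥ 56.9   (carbon)
  6x1 + 7x2 + 6x3 ≥ 9   (manganese)
  1x1 + 1x2 + 1x3 + 935x4 ≥ 664   (nickel)
  x1, x2, x3, x4 ≥ 0.
The optimal basis is {cast iron scrap, nickel briquettes}; scrap grade A, steel scrap drop out. Binding constraints: carbon and nickel.
Solving gives x3 = 1.667, x4 = 0.7084.
Hence cost = 0.22·1.667 + 13.66·0.7084 = €10.0435.

€10.04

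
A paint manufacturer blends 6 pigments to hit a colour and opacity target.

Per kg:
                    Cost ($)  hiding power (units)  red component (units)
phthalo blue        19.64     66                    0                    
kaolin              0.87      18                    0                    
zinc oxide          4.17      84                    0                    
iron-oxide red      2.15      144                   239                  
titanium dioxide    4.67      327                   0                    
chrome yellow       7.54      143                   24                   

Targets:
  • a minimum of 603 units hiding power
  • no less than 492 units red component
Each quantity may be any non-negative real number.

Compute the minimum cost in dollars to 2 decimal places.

$8.80

Let x1 = kg of phthalo blue, x2 = kg of kaolin, x3 = kg of zinc oxide, x4 = kg of iron-oxide red, x5 = kg of titanium dioxide, x6 = kg of chrome yellow.
Minimize 19.64x1 + 0.87x2 + 4.17x3 + 2.15x4 + 4.67x5 + 7.54x6 subject to:
  66x1 + 18x2 + 84x3 + 144x4 + 327x5 + 143x6 ≥ 603   (hiding power)
  239x4 + 24x6 ≥ 492   (red component)
  x1, x2, x3, x4, x5, x6 ≥ 0.
The optimal basis is {iron-oxide red, titanium dioxide}; phthalo blue, kaolin, zinc oxide, chrome yellow drop out. The hiding power and red component requirements are met with equality.
Solving gives x4 = 2.059, x5 = 0.9375.
Objective = 2.15·2.059 + 4.67·0.9375 = 8.80498.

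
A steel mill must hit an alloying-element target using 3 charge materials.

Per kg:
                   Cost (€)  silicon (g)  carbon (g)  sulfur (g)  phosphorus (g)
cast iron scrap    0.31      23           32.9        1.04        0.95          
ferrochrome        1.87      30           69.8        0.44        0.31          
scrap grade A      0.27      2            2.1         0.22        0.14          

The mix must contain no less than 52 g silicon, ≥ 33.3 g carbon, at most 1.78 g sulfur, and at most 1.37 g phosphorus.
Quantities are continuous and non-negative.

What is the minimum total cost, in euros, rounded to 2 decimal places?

Let x1 = kg of cast iron scrap, x2 = kg of ferrochrome, x3 = kg of scrap grade A.
Minimise 0.31x1 + 1.87x2 + 0.27x3 s.t.:
  23x1 + 30x2 + 2x3 ≥ 52   (silicon)
  32.9x1 + 69.8x2 + 2.1x3 ≥ 33.3   (carbon)
  1.04x1 + 0.44x2 + 0.22x3 ≤ 1.78   (sulfur)
  0.95x1 + 0.31x2 + 0.14x3 ≤ 1.37   (phosphorus)
  x1, x2, x3 ≥ 0.
The minimum-cost mix takes nothing from scrap grade A — only cast iron scrap, ferrochrome. Binding constraints: silicon and phosphorus.
So cast iron scrap = 1.169 kg, ferrochrome = 0.8372 kg.
Objective = 0.31·1.169 + 1.87·0.8372 = 1.9280.

€1.93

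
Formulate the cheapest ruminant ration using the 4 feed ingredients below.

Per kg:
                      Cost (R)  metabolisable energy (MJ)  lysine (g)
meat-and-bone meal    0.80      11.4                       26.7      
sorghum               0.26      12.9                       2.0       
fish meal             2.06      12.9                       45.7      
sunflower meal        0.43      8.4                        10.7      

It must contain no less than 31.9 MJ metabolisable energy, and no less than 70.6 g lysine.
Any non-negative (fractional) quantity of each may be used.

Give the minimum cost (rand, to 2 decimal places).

R2.14

Let x1 = kg of meat-and-bone meal, x2 = kg of sorghum, x3 = kg of fish meal, x4 = kg of sunflower meal.
Minimise 0.8x1 + 0.26x2 + 2.06x3 + 0.43x4 s.t.:
  11.4x1 + 12.9x2 + 12.9x3 + 8.4x4 ≥ 31.9   (metabolisable energy)
  26.7x1 + 2x2 + 45.7x3 + 10.7x4 ≥ 70.6   (lysine)
  x1, x2, x3, x4 ≥ 0.
The cheapest feasible vertex uses only meat-and-bone meal, sorghum; fish meal, sunflower meal are not used. There the metabolisable energy and lysine constraints are tight.
Optimal quantities: meat-and-bone meal = 2.633 kg, sorghum = 0.1458 kg.
Objective = 0.8·2.633 + 0.26·0.1458 = 2.1443.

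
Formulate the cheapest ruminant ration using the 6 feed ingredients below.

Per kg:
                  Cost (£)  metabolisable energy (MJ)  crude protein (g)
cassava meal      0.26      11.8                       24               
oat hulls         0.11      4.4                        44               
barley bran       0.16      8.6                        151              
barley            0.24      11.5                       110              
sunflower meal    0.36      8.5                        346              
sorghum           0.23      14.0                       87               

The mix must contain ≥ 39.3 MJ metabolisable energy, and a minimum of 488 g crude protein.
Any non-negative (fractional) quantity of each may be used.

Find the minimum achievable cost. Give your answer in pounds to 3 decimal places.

Set it up as a linear program. Let x1 = kg of cassava meal, x2 = kg of oat hulls, x3 = kg of barley bran, x4 = kg of barley, x5 = kg of sunflower meal, x6 = kg of sorghum.
Minimise 0.26x1 + 0.11x2 + 0.16x3 + 0.24x4 + 0.36x5 + 0.23x6 with:
  11.8x1 + 4.4x2 + 8.6x3 + 11.5x4 + 8.5x5 + 14x6 ≥ 39.3   (metabolisable energy)
  24x1 + 44x2 + 151x3 + 110x4 + 346x5 + 87x6 ≥ 488   (crude protein)
  x1, x2, x3, x4, x5, x6 ≥ 0.
At the optimum only barley bran, sorghum are positive (cassava meal, oat hulls, barley, sunflower meal = 0). Binding constraints: metabolisable energy and crude protein.
Optimal quantities: barley bran = 2.499 kg, sorghum = 1.272 kg.
Total cost: 0.16·2.499 + 0.23·1.272 = 0.69240.

£0.692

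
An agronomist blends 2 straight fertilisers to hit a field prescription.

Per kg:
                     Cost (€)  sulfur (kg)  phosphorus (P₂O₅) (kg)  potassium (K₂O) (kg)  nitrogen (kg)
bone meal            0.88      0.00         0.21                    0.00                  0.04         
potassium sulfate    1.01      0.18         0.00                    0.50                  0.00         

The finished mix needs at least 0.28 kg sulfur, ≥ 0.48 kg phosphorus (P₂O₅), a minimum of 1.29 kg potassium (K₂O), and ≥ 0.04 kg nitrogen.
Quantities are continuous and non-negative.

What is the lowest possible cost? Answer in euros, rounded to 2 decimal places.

€4.62

Let x1 = kg of bone meal, x2 = kg of potassium sulfate.
min 0.88x1 + 1.01x2 s.t.:
  0.18x2 ≥ 0.28   (sulfur)
  0.21x1 ≥ 0.48   (phosphorus (P₂O₅))
  0.5x2 ≥ 1.29   (potassium (K₂O))
  0.04x1 ≥ 0.04   (nitrogen)
  x1, x2 ≥ 0.
Both inputs are positive at the optimum. The phosphorus (P₂O₅) and potassium (K₂O) requirements are met with equality.
So bone meal = 2.286 kg, potassium sulfate = 2.58 kg.
Cost = 0.88·2.286 + 1.01·2.58 = 4.6175.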